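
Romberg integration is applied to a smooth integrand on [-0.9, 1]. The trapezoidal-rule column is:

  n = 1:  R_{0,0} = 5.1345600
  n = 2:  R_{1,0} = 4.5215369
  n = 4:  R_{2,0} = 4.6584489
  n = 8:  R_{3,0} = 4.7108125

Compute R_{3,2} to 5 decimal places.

4.72988

Richardson extrapolation on the trapezoidal column (denominator 4−1=3):
R_{2,1} = 4.6584489 + (4.6584489 − 4.5215369)/3 = 4.7040862
R_{3,1} = 4.7108125 + (4.7108125 − 4.6584489)/3 = 4.7282670
R_{3,2} = (16·4.7282670 − 4.7040862) / 15 = 4.7298791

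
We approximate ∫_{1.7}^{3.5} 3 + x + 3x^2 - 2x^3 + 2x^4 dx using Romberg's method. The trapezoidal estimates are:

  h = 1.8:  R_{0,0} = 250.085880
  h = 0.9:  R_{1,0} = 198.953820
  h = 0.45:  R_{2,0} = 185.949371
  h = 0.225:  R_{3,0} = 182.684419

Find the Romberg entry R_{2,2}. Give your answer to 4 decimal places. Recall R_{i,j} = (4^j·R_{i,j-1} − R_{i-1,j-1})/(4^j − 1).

181.5949

R_{1,1} = 198.953820 + (198.953820 − 250.085880)/3 = 181.909800
R_{2,1} = (4·185.949371 − 198.953820) / 3 = 181.614555
R_{2,2} = (16·181.614555 − 181.909800) / 15 = 181.594872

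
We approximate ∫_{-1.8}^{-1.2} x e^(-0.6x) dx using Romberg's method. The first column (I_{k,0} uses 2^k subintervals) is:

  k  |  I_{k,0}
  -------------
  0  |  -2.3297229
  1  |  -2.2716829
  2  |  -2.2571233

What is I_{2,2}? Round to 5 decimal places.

-2.25227

Richardson extrapolation on the trapezoidal column (denominator 4−1=3):
I_{1,1} = -2.2716829 + (-2.2716829 − (-2.3297229))/3 = -2.2523362
I_{2,1} = (4·(-2.2571233) − (-2.2716829)) / 3 = -2.2522701
I_{2,2} = (16·(-2.2522701) − (-2.2523362)) / 15 = -2.2522657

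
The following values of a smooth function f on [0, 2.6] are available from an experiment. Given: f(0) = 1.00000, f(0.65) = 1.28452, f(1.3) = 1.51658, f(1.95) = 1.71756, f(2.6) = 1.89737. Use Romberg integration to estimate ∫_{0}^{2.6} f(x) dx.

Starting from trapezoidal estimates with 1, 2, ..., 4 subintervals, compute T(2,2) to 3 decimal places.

T(0,0) (trapezoid, 1 panel, h=2.6000): 3.76658
T(1,0) (trapezoid, 2 panels, h=1.3000): 3.85484
T(2,0) (trapezoid, 4 panels, h=0.6500): 3.87877
T(1,1) = 3.85484 + (3.85484 − 3.76658)/3 = 3.88426
T(2,1) = 3.87877 + (3.87877 − 3.85484)/3 = 3.88675
T(2,2) = 3.88675 + (3.88675 − 3.88426)/15 = 3.88692

3.887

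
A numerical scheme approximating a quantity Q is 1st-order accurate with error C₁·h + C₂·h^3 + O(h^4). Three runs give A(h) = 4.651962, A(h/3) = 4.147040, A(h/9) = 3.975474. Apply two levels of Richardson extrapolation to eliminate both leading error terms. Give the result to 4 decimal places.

3.8895

First eliminate the h term (factor 3^1 = 3):
  B₁ = (3·4.147040 − 4.651962)/2 = 3.894579
  B₂ = (3·3.975474 − 4.147040)/2 = 3.889691
Then eliminate the h^3 term (factor 3^3 = 27):
  (27·3.889691 − 3.894579)/26 = 3.889503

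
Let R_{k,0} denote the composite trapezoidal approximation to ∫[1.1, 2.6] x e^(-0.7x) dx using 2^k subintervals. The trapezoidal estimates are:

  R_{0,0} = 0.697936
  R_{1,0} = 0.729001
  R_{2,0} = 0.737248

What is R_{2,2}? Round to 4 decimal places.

0.7400

Richardson extrapolation on the trapezoidal column (denominator 4−1=3):
R_{1,1} = (4·0.729001 − 0.697936) / 3 = 0.739356
R_{2,1} = 0.737248 + (0.737248 − 0.729001)/3 = 0.739997
R_{2,2} = (16·0.739997 − 0.739356) / 15 = 0.740040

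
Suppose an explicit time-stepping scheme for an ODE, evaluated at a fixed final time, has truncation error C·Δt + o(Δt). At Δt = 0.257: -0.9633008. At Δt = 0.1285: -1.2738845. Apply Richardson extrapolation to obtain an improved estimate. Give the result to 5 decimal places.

The leading error scales as Δt; refining by a factor of 2 reduces it by 2^1 = 2.
Extrapolated value = (2·A(Δt/2) − A(Δt)) / (2 − 1)
= (2·(-1.2738845) − (-0.9633008)) / 1
= -1.5844682 / 1 = -1.5844682

-1.58447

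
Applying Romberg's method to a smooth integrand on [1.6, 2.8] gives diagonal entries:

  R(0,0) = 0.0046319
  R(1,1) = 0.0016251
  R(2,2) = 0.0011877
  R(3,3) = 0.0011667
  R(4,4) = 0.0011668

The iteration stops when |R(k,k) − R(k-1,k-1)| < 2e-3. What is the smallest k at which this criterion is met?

|R(1,1) − R(0,0)| = 0.0030068 ≥ 2e-3
|R(2,2) − R(1,1)| = 0.0004374 < 2e-3

k = 2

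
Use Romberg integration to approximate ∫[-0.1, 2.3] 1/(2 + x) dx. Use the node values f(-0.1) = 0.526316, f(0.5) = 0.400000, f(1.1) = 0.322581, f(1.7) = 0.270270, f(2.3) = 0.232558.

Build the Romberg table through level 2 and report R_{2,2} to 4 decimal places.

R_{0,0} (trapezoid, 1 panel, h=2.4000): 0.910649
R_{1,0} (trapezoid, 2 panels, h=1.2000): 0.842422
R_{2,0} (trapezoid, 4 panels, h=0.6000): 0.823373
R_{1,1} = 0.842422 + (0.842422 − 0.910649)/3 = 0.819680
R_{2,1} = 0.823373 + (0.823373 − 0.842422)/3 = 0.817023
R_{2,2} = 0.817023 + (0.817023 − 0.819680)/15 = 0.816846

0.8168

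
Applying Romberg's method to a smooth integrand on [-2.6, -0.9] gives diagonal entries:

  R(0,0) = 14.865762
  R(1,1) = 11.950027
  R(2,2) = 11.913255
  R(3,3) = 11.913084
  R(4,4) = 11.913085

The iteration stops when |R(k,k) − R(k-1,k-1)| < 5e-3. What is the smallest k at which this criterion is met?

|R(1,1) − R(0,0)| = 2.915735 ≥ 5e-3
|R(2,2) − R(1,1)| = 0.036772 ≥ 5e-3
|R(3,3) − R(2,2)| = 0.000171 < 5e-3

k = 3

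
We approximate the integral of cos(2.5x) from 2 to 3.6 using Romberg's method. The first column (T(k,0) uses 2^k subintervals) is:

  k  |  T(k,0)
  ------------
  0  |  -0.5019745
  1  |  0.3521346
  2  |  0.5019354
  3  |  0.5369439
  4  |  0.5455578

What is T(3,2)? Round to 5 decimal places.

0.54840

T(2,1) = (4·0.5019354 − 0.3521346) / 3 = 0.5518690
T(3,1) = (4·0.5369439 − 0.5019354) / 3 = 0.5486134
T(3,2) = 0.5486134 + (0.5486134 − 0.5518690)/15 = 0.5483964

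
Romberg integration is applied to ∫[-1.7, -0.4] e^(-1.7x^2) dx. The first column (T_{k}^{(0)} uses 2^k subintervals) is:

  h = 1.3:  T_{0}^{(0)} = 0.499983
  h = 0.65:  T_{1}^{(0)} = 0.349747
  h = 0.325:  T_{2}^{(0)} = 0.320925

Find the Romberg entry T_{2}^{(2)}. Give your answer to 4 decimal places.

0.3121

T_{1}^{(1)} = (4·0.349747 − 0.499983) / 3 = 0.299668
T_{2}^{(1)} = (4·0.320925 − 0.349747) / 3 = 0.311318
T_{2}^{(2)} = 0.311318 + (0.311318 − 0.299668)/15 = 0.312095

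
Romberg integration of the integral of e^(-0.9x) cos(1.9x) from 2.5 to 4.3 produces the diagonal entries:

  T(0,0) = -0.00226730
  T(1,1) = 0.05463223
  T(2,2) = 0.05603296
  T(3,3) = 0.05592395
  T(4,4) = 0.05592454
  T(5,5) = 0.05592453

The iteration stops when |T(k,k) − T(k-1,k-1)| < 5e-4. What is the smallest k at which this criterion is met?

|T(1,1) − T(0,0)| = 0.05689953 ≥ 5e-4
|T(2,2) − T(1,1)| = 0.00140073 ≥ 5e-4
|T(3,3) − T(2,2)| = 0.00010901 < 5e-4

k = 3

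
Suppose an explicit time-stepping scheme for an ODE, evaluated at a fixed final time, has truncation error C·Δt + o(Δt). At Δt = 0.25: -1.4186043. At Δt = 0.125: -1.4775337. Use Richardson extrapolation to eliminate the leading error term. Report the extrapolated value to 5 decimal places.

-1.53646

The leading error scales as Δt; refining by a factor of 2 reduces it by 2^1 = 2.
Extrapolated value = (2·A(Δt/2) − A(Δt)) / (2 − 1)
= (2·(-1.4775337) − (-1.4186043)) / 1
= -1.5364631 / 1 = -1.5364631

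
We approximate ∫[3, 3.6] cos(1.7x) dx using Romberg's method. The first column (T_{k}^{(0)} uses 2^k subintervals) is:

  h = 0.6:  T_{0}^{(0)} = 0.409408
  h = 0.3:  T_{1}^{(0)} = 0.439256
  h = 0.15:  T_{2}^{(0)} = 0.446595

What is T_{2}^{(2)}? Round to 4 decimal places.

T_{1}^{(1)} = (4·0.439256 − 0.409408) / 3 = 0.449205
T_{2}^{(1)} = (4·0.446595 − 0.439256) / 3 = 0.449041
T_{2}^{(2)} = 0.449041 + (0.449041 − 0.449205)/15 = 0.449030

0.4490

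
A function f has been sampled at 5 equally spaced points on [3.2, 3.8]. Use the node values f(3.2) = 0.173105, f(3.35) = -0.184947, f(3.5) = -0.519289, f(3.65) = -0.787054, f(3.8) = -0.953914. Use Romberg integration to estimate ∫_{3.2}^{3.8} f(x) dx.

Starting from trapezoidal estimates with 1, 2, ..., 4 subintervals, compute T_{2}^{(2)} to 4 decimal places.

-0.2853

T_{0}^{(0)} (trapezoid, 1 panel, h=0.6000): -0.234243
T_{1}^{(0)} (trapezoid, 2 panels, h=0.3000): -0.272908
T_{2}^{(0)} (trapezoid, 4 panels, h=0.1500): -0.282254
T_{1}^{(1)} = -0.272908 + (-0.272908 − (-0.234243))/3 = -0.285796
T_{2}^{(1)} = -0.282254 + (-0.282254 − (-0.272908))/3 = -0.285369
T_{2}^{(2)} = -0.285369 + (-0.285369 − (-0.285796))/15 = -0.285341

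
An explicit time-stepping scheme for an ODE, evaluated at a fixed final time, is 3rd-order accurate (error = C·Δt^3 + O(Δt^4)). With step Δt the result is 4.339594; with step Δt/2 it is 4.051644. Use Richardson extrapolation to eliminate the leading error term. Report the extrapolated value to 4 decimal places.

4.0105

The leading error scales as Δt^3; refining by a factor of 2 reduces it by 2^3 = 8.
Extrapolated value = (8·A(Δt/2) − A(Δt)) / (8 − 1)
= (8·4.051644 − 4.339594) / 7
= 28.073558 / 7 = 4.010508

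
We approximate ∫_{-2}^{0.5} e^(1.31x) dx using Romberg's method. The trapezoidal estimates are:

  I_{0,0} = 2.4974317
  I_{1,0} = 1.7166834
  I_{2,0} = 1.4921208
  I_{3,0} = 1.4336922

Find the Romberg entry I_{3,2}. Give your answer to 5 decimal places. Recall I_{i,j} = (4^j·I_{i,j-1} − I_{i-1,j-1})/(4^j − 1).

1.41401

Richardson extrapolation on the trapezoidal column (denominator 4−1=3):
I_{2,1} = 1.4921208 + (1.4921208 − 1.7166834)/3 = 1.4172666
I_{3,1} = 1.4336922 + (1.4336922 − 1.4921208)/3 = 1.4142160
I_{3,2} = 1.4142160 + (1.4142160 − 1.4172666)/15 = 1.4140126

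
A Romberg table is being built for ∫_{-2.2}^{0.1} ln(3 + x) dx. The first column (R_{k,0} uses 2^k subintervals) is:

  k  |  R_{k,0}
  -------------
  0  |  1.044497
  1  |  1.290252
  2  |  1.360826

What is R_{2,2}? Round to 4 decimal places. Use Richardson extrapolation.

1.3852

Richardson extrapolation on the trapezoidal column (denominator 4−1=3):
R_{1,1} = 1.290252 + (1.290252 − 1.044497)/3 = 1.372170
R_{2,1} = (4·1.360826 − 1.290252) / 3 = 1.384351
R_{2,2} = (16·1.384351 − 1.372170) / 15 = 1.385163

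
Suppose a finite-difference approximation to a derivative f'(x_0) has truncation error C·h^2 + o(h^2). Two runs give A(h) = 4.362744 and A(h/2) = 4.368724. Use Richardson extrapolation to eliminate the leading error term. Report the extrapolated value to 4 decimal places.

Extrapolated value = (4·A(h/2) − A(h)) / (4 − 1)
= (4·4.368724 − 4.362744) / 3
= 13.112152 / 3 = 4.370717

4.3707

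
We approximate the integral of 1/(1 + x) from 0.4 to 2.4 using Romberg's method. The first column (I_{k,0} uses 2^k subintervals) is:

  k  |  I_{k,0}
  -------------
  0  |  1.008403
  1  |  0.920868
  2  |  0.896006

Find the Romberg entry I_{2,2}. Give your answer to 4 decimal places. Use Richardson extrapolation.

0.8875

Richardson extrapolation on the trapezoidal column (denominator 4−1=3):
I_{1,1} = (4·0.920868 − 1.008403) / 3 = 0.891690
I_{2,1} = 0.896006 + (0.896006 − 0.920868)/3 = 0.887719
I_{2,2} = (16·0.887719 − 0.891690) / 15 = 0.887454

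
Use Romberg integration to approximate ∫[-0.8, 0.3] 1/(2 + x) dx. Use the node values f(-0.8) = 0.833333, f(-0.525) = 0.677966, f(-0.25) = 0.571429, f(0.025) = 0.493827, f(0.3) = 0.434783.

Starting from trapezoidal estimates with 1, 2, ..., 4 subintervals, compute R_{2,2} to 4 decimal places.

0.6506

R_{0,0} (trapezoid, 1 panel, h=1.1000): 0.697464
R_{1,0} (trapezoid, 2 panels, h=0.5500): 0.663018
R_{2,0} (trapezoid, 4 panels, h=0.2750): 0.653752
R_{1,1} = 0.663018 + (0.663018 − 0.697464)/3 = 0.651536
R_{2,1} = 0.653752 + (0.653752 − 0.663018)/3 = 0.650663
R_{2,2} = 0.650663 + (0.650663 − 0.651536)/15 = 0.650605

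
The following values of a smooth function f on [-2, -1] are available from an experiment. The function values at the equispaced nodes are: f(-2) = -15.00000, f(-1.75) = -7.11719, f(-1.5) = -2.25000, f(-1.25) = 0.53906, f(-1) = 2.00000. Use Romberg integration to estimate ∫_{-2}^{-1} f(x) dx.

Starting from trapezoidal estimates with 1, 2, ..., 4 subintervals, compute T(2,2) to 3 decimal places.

-3.650

T(0,0) (trapezoid, 1 panel, h=1.0000): -6.50000
T(1,0) (trapezoid, 2 panels, h=0.5000): -4.37500
T(2,0) (trapezoid, 4 panels, h=0.2500): -3.83203
T(1,1) = -4.37500 + (-4.37500 − (-6.50000))/3 = -3.66667
T(2,1) = -3.83203 + (-3.83203 − (-4.37500))/3 = -3.65104
T(2,2) = -3.65104 + (-3.65104 − (-3.66667))/15 = -3.65000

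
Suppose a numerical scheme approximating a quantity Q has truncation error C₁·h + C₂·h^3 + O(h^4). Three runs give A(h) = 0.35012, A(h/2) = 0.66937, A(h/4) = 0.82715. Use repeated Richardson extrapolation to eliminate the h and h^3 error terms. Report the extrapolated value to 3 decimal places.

First eliminate the h term (factor 2^1 = 2):
  B₁ = (2·0.66937 − 0.35012)/1 = 0.98862
  B₂ = (2·0.82715 − 0.66937)/1 = 0.98493
Then eliminate the h^3 term (factor 2^3 = 8):
  (8·0.98493 − 0.98862)/7 = 0.98440

0.984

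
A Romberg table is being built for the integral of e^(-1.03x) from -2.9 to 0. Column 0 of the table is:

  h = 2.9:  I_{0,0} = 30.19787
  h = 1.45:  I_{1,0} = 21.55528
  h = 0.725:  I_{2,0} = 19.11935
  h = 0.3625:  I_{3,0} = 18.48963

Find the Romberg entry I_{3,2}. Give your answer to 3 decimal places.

Richardson extrapolation on the trapezoidal column (denominator 4−1=3):
I_{2,1} = 19.11935 + (19.11935 − 21.55528)/3 = 18.30737
I_{3,1} = (4·18.48963 − 19.11935) / 3 = 18.27972
I_{3,2} = 18.27972 + (18.27972 − 18.30737)/15 = 18.27788
(Column j=1 coincides with Simpson's rule on the same nodes.)

18.278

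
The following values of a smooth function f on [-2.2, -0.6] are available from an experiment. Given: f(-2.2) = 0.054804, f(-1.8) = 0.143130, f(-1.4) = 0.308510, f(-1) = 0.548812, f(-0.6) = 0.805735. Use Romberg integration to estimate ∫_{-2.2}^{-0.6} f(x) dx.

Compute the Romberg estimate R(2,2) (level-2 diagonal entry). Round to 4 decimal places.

R(0,0) (trapezoid, 1 panel, h=1.6000): 0.688431
R(1,0) (trapezoid, 2 panels, h=0.8000): 0.591024
R(2,0) (trapezoid, 4 panels, h=0.4000): 0.572289
R(1,1) = 0.591024 + (0.591024 − 0.688431)/3 = 0.558555
R(2,1) = 0.572289 + (0.572289 − 0.591024)/3 = 0.566044
R(2,2) = 0.566044 + (0.566044 − 0.558555)/15 = 0.566543

0.5665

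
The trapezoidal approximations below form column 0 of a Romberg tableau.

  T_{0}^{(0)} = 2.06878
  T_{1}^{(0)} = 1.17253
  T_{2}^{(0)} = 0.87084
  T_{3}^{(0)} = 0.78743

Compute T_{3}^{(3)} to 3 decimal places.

Richardson extrapolation on the trapezoidal column (denominator 4−1=3):
T_{1}^{(1)} = 1.17253 + (1.17253 − 2.06878)/3 = 0.87378
T_{2}^{(1)} = (4·0.87084 − 1.17253) / 3 = 0.77028
T_{3}^{(1)} = (4·0.78743 − 0.87084) / 3 = 0.75963
T_{2}^{(2)} = (16·0.77028 − 0.87378) / 15 = 0.76338
T_{3}^{(2)} = (16·0.75963 − 0.77028) / 15 = 0.75892
T_{3}^{(3)} = (64·0.75892 − 0.76338) / 63 = 0.75885
(Column j=1 coincides with Simpson's rule on the same nodes.)

0.759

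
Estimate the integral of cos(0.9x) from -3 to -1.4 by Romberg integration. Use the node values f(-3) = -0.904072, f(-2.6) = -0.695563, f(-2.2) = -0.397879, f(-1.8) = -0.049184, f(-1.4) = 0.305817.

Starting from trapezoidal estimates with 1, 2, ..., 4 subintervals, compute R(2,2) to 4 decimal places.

R(0,0) (trapezoid, 1 panel, h=1.6000): -0.478604
R(1,0) (trapezoid, 2 panels, h=0.8000): -0.557605
R(2,0) (trapezoid, 4 panels, h=0.4000): -0.576701
R(1,1) = -0.557605 + (-0.557605 − (-0.478604))/3 = -0.583939
R(2,1) = -0.576701 + (-0.576701 − (-0.557605))/3 = -0.583066
R(2,2) = -0.583066 + (-0.583066 − (-0.583939))/15 = -0.583008

-0.5830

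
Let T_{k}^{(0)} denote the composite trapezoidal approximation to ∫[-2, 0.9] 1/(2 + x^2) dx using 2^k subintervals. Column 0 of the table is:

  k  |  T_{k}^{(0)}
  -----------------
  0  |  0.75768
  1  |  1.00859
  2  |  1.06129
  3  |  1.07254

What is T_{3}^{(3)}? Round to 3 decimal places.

Richardson extrapolation on the trapezoidal column (denominator 4−1=3):
T_{1}^{(1)} = 1.00859 + (1.00859 − 0.75768)/3 = 1.09223
T_{2}^{(1)} = 1.06129 + (1.06129 − 1.00859)/3 = 1.07886
T_{3}^{(1)} = (4·1.07254 − 1.06129) / 3 = 1.07629
T_{2}^{(2)} = 1.07886 + (1.07886 − 1.09223)/15 = 1.07797
T_{3}^{(2)} = (16·1.07629 − 1.07886) / 15 = 1.07612
T_{3}^{(3)} = 1.07612 + (1.07612 − 1.07797)/63 = 1.07609
(Column j=1 coincides with Simpson's rule on the same nodes.)

1.076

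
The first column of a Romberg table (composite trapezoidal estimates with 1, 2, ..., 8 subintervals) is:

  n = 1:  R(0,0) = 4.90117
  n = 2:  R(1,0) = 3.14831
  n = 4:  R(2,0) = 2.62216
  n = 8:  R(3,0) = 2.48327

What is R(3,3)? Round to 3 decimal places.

2.436

Richardson extrapolation on the trapezoidal column (denominator 4−1=3):
R(1,1) = 3.14831 + (3.14831 − 4.90117)/3 = 2.56402
R(2,1) = 2.62216 + (2.62216 − 3.14831)/3 = 2.44678
R(3,1) = (4·2.48327 − 2.62216) / 3 = 2.43697
R(2,2) = 2.44678 + (2.44678 − 2.56402)/15 = 2.43896
R(3,2) = 2.43697 + (2.43697 − 2.44678)/15 = 2.43632
R(3,3) = 2.43632 + (2.43632 − 2.43896)/63 = 2.43628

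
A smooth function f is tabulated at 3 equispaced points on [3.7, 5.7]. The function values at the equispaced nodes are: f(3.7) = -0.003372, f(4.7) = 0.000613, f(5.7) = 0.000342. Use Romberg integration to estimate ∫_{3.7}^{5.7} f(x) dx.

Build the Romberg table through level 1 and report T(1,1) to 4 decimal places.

T(0,0) (trapezoid, 1 panel, h=2.0000): -0.003030
T(1,0) (trapezoid, 2 panels, h=1.0000): -0.000902
T(1,1) = -0.000902 + (-0.000902 − (-0.003030))/3 = -0.000193

-0.0002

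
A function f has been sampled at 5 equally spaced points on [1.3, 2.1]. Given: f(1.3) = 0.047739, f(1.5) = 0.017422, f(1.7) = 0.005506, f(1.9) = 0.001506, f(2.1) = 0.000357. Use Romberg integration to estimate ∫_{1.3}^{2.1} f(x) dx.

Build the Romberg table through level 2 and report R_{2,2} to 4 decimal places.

0.0090

R_{0,0} (trapezoid, 1 panel, h=0.8000): 0.019238
R_{1,0} (trapezoid, 2 panels, h=0.4000): 0.011822
R_{2,0} (trapezoid, 4 panels, h=0.2000): 0.009696
R_{1,1} = 0.011822 + (0.011822 − 0.019238)/3 = 0.009350
R_{2,1} = 0.009696 + (0.009696 − 0.011822)/3 = 0.008987
R_{2,2} = 0.008987 + (0.008987 − 0.009350)/15 = 0.008963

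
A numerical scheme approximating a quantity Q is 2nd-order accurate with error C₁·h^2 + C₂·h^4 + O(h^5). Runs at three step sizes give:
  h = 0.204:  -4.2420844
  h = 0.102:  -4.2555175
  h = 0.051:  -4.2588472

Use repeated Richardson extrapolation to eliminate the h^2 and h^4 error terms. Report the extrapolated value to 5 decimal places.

First eliminate the h^2 term (factor 2^2 = 4):
  B₁ = (4·(-4.2555175) − (-4.2420844))/3 = -4.2599952
  B₂ = (4·(-4.2588472) − (-4.2555175))/3 = -4.2599571
Then eliminate the h^4 term (factor 2^4 = 16):
  (16·(-4.2599571) − (-4.2599952))/15 = -4.2599546

-4.25995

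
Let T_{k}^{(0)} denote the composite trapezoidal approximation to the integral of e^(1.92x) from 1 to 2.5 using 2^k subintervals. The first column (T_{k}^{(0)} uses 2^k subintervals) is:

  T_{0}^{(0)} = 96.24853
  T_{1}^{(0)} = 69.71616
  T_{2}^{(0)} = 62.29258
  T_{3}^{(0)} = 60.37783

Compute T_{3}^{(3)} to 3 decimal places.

Richardson extrapolation on the trapezoidal column (denominator 4−1=3):
T_{1}^{(1)} = 69.71616 + (69.71616 − 96.24853)/3 = 60.87204
T_{2}^{(1)} = (4·62.29258 − 69.71616) / 3 = 59.81805
T_{3}^{(1)} = (4·60.37783 − 62.29258) / 3 = 59.73958
T_{2}^{(2)} = (16·59.81805 − 60.87204) / 15 = 59.74778
T_{3}^{(2)} = 59.73958 + (59.73958 − 59.81805)/15 = 59.73435
T_{3}^{(3)} = (64·59.73435 − 59.74778) / 63 = 59.73414

59.734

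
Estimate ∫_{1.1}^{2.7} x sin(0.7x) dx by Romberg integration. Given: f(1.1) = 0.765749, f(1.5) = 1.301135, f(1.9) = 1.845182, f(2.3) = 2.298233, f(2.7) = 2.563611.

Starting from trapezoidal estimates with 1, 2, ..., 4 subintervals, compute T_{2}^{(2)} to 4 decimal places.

2.8556

T_{0}^{(0)} (trapezoid, 1 panel, h=1.6000): 2.663488
T_{1}^{(0)} (trapezoid, 2 panels, h=0.8000): 2.807890
T_{2}^{(0)} (trapezoid, 4 panels, h=0.4000): 2.843692
T_{1}^{(1)} = 2.807890 + (2.807890 − 2.663488)/3 = 2.856024
T_{2}^{(1)} = 2.843692 + (2.843692 − 2.807890)/3 = 2.855626
T_{2}^{(2)} = 2.855626 + (2.855626 − 2.856024)/15 = 2.855599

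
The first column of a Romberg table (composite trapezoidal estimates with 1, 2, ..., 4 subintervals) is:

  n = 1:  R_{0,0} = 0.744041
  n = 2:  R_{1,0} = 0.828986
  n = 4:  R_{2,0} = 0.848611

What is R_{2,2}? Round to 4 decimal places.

Richardson extrapolation on the trapezoidal column (denominator 4−1=3):
R_{1,1} = (4·0.828986 − 0.744041) / 3 = 0.857301
R_{2,1} = (4·0.848611 − 0.828986) / 3 = 0.855153
R_{2,2} = 0.855153 + (0.855153 − 0.857301)/15 = 0.855010
(Column j=1 coincides with Simpson's rule on the same nodes.)

0.8550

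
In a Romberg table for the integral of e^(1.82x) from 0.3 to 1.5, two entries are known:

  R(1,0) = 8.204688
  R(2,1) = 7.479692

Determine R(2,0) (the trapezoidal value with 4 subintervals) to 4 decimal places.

7.6609

From R(2,1) = (4·R(2,0) − R(1,0))/3, solve for R(2,0):
4·R(2,0) = 3·7.479692 + 8.204688 = 30.643764
R(2,0) = 7.660941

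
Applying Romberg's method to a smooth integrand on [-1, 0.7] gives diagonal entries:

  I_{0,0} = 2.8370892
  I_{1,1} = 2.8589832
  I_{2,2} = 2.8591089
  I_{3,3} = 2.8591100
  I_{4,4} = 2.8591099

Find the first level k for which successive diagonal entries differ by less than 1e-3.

|I_{1,1} − I_{0,0}| = 0.0218940 ≥ 1e-3
|I_{2,2} − I_{1,1}| = 0.0001257 < 1e-3

k = 2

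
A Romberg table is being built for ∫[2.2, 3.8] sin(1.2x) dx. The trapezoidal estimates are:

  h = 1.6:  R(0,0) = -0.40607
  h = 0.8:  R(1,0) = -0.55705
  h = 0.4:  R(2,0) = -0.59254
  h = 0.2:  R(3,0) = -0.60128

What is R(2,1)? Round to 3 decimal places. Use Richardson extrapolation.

-0.604

R(2,1) = -0.59254 + (-0.59254 − (-0.55705))/3 = -0.60437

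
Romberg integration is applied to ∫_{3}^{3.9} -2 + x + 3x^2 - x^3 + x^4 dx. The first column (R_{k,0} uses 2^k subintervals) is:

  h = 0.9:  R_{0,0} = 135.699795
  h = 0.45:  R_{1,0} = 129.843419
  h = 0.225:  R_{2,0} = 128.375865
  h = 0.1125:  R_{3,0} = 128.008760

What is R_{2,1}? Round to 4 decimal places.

127.8867

R_{2,1} = (4·128.375865 − 129.843419) / 3 = 127.886680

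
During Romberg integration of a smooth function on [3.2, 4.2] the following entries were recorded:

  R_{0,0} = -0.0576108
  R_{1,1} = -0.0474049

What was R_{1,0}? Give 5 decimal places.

From R_{1,1} = (4·R_{1,0} − R_{0,0})/3, solve for R_{1,0}:
4·R_{1,0} = 3·(-0.0474049) + (-0.0576108) = -0.1998255
R_{1,0} = -0.0499564

-0.04996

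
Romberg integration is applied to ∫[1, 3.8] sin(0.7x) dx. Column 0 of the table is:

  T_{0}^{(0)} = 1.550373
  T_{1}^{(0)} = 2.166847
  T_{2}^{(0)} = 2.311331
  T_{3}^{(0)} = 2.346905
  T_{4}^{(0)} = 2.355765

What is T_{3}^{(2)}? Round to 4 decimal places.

2.3587

T_{2}^{(1)} = 2.311331 + (2.311331 − 2.166847)/3 = 2.359492
T_{3}^{(1)} = (4·2.346905 − 2.311331) / 3 = 2.358763
T_{3}^{(2)} = 2.358763 + (2.358763 − 2.359492)/15 = 2.358714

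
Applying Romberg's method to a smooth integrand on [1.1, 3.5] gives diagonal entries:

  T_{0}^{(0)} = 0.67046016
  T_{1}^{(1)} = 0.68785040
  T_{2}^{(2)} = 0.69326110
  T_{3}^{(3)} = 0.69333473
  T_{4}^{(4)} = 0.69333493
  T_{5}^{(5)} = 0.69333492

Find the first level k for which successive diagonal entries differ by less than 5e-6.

k = 4

|T_{1}^{(1)} − T_{0}^{(0)}| = 0.01739024 ≥ 5e-6
|T_{2}^{(2)} − T_{1}^{(1)}| = 0.00541070 ≥ 5e-6
|T_{3}^{(3)} − T_{2}^{(2)}| = 0.00007363 ≥ 5e-6
|T_{4}^{(4)} − T_{3}^{(3)}| = 0.00000020 < 5e-6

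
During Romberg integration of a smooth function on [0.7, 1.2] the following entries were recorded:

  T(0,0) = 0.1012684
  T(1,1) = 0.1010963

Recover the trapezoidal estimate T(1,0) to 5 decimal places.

From T(1,1) = (4·T(1,0) − T(0,0))/3, solve for T(1,0):
4·T(1,0) = 3·0.1010963 + 0.1012684 = 0.4045573
T(1,0) = 0.1011393

0.10114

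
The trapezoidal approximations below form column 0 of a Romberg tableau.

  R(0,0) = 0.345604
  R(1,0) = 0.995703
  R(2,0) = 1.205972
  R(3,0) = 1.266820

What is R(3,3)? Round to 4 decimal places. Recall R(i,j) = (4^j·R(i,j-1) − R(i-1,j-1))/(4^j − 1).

1.2880

R(1,1) = 0.995703 + (0.995703 − 0.345604)/3 = 1.212403
R(2,1) = 1.205972 + (1.205972 − 0.995703)/3 = 1.276062
R(3,1) = (4·1.266820 − 1.205972) / 3 = 1.287103
R(2,2) = 1.276062 + (1.276062 − 1.212403)/15 = 1.280306
R(3,2) = 1.287103 + (1.287103 − 1.276062)/15 = 1.287839
R(3,3) = 1.287839 + (1.287839 − 1.280306)/63 = 1.287959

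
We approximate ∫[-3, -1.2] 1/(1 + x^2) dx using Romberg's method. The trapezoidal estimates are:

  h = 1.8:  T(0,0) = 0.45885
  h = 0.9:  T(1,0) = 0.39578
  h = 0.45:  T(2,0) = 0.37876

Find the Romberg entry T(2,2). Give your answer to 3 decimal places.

Richardson extrapolation on the trapezoidal column (denominator 4−1=3):
T(1,1) = 0.39578 + (0.39578 − 0.45885)/3 = 0.37476
T(2,1) = 0.37876 + (0.37876 − 0.39578)/3 = 0.37309
T(2,2) = (16·0.37309 − 0.37476) / 15 = 0.37298

0.373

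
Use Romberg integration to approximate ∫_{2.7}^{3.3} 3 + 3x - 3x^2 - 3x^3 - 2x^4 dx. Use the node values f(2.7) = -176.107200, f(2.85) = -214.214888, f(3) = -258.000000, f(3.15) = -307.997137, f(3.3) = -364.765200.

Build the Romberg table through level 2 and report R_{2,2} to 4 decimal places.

R_{0,0} (trapezoid, 1 panel, h=0.6000): -162.261720
R_{1,0} (trapezoid, 2 panels, h=0.3000): -158.530860
R_{2,0} (trapezoid, 4 panels, h=0.1500): -157.597234
R_{1,1} = -158.530860 + (-158.530860 − (-162.261720))/3 = -157.287240
R_{2,1} = -157.597234 + (-157.597234 − (-158.530860))/3 = -157.286025
R_{2,2} = -157.286025 + (-157.286025 − (-157.287240))/15 = -157.285944

-157.2859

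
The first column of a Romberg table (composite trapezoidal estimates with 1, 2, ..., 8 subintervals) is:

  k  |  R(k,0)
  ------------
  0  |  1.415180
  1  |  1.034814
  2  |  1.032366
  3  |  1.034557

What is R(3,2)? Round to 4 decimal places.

1.0355

Richardson extrapolation on the trapezoidal column (denominator 4−1=3):
R(2,1) = 1.032366 + (1.032366 − 1.034814)/3 = 1.031550
R(3,1) = (4·1.034557 − 1.032366) / 3 = 1.035287
R(3,2) = (16·1.035287 − 1.031550) / 15 = 1.035536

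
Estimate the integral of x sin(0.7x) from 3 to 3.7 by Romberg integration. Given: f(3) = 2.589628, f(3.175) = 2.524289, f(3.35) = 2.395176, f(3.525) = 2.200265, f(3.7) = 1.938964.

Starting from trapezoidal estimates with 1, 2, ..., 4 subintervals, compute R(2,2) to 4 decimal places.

R(0,0) (trapezoid, 1 panel, h=0.7000): 1.585007
R(1,0) (trapezoid, 2 panels, h=0.3500): 1.630815
R(2,0) (trapezoid, 4 panels, h=0.1750): 1.642205
R(1,1) = 1.630815 + (1.630815 − 1.585007)/3 = 1.646084
R(2,1) = 1.642205 + (1.642205 − 1.630815)/3 = 1.646002
R(2,2) = 1.646002 + (1.646002 − 1.646084)/15 = 1.645997

1.6460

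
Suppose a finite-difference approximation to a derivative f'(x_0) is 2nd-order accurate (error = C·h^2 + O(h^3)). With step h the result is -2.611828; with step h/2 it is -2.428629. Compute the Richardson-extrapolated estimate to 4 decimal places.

Extrapolated value = (4·A(h/2) − A(h)) / (4 − 1)
= (4·(-2.428629) − (-2.611828)) / 3
= -7.102688 / 3 = -2.367563

-2.3676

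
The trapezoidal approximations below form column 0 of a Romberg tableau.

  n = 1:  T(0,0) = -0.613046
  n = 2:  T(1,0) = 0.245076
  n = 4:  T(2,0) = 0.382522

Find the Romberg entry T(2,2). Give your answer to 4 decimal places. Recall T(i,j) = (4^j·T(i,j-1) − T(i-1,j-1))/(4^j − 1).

T(1,1) = 0.245076 + (0.245076 − (-0.613046))/3 = 0.531117
T(2,1) = (4·0.382522 − 0.245076) / 3 = 0.428337
T(2,2) = (16·0.428337 − 0.531117) / 15 = 0.421485

0.4215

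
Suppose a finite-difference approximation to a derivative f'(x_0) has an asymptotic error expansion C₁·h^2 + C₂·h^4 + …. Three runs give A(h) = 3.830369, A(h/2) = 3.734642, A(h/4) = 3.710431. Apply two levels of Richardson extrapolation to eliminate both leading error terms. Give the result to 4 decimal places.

First eliminate the h^2 term (factor 2^2 = 4):
  B₁ = (4·3.734642 − 3.830369)/3 = 3.702733
  B₂ = (4·3.710431 − 3.734642)/3 = 3.702361
Then eliminate the h^4 term (factor 2^4 = 16):
  (16·3.702361 − 3.702733)/15 = 3.702336

3.7023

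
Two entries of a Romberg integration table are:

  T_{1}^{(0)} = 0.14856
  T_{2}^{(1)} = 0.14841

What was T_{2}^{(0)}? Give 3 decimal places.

0.148

From T_{2}^{(1)} = (4·T_{2}^{(0)} − T_{1}^{(0)})/3, solve for T_{2}^{(0)}:
4·T_{2}^{(0)} = 3·0.14841 + 0.14856 = 0.59379
T_{2}^{(0)} = 0.14845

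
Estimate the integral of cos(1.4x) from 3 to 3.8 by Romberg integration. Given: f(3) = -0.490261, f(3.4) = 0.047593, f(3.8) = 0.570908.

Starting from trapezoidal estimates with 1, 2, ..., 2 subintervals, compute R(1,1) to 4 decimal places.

0.0361

R(0,0) (trapezoid, 1 panel, h=0.8000): 0.032259
R(1,0) (trapezoid, 2 panels, h=0.4000): 0.035167
R(1,1) = 0.035167 + (0.035167 − 0.032259)/3 = 0.036136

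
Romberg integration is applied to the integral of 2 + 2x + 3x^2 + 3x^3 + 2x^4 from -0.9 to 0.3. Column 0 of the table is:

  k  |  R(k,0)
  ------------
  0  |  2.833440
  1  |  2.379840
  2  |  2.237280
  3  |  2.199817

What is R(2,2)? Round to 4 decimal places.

R(1,1) = (4·2.379840 − 2.833440) / 3 = 2.228640
R(2,1) = 2.237280 + (2.237280 − 2.379840)/3 = 2.189760
R(2,2) = 2.189760 + (2.189760 − 2.228640)/15 = 2.187168

2.1872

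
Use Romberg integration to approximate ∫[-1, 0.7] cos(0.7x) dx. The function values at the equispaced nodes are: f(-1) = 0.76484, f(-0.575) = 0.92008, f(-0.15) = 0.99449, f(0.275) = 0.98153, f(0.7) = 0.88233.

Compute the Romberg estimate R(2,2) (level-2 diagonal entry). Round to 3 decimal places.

R(0,0) (trapezoid, 1 panel, h=1.7000): 1.40009
R(1,0) (trapezoid, 2 panels, h=0.8500): 1.54536
R(2,0) (trapezoid, 4 panels, h=0.4250): 1.58087
R(1,1) = 1.54536 + (1.54536 − 1.40009)/3 = 1.59378
R(2,1) = 1.58087 + (1.58087 − 1.54536)/3 = 1.59271
R(2,2) = 1.59271 + (1.59271 − 1.59378)/15 = 1.59264

1.593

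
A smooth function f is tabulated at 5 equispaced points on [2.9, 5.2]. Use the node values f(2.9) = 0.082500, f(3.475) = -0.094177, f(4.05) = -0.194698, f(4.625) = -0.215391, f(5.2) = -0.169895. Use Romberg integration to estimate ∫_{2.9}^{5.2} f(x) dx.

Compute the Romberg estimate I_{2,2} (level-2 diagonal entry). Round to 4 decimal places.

I_{0,0} (trapezoid, 1 panel, h=2.3000): -0.100504
I_{1,0} (trapezoid, 2 panels, h=1.1500): -0.274155
I_{2,0} (trapezoid, 4 panels, h=0.5750): -0.315079
I_{1,1} = -0.274155 + (-0.274155 − (-0.100504))/3 = -0.332039
I_{2,1} = -0.315079 + (-0.315079 − (-0.274155))/3 = -0.328720
I_{2,2} = -0.328720 + (-0.328720 − (-0.332039))/15 = -0.328499

-0.3285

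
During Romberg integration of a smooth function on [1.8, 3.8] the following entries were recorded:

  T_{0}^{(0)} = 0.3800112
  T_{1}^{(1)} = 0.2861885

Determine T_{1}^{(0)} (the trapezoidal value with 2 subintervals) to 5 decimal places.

From T_{1}^{(1)} = (4·T_{1}^{(0)} − T_{0}^{(0)})/3, solve for T_{1}^{(0)}:
4·T_{1}^{(0)} = 3·0.2861885 + 0.3800112 = 1.2385767
T_{1}^{(0)} = 0.3096442

0.30964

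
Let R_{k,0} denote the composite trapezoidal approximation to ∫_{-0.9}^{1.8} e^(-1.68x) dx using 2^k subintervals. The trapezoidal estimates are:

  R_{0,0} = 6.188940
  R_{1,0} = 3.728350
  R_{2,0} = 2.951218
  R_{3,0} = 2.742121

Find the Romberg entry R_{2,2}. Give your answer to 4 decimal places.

2.6778

Richardson extrapolation on the trapezoidal column (denominator 4−1=3):
R_{1,1} = 3.728350 + (3.728350 − 6.188940)/3 = 2.908153
R_{2,1} = 2.951218 + (2.951218 − 3.728350)/3 = 2.692174
R_{2,2} = (16·2.692174 − 2.908153) / 15 = 2.677775
(Column j=1 coincides with Simpson's rule on the same nodes.)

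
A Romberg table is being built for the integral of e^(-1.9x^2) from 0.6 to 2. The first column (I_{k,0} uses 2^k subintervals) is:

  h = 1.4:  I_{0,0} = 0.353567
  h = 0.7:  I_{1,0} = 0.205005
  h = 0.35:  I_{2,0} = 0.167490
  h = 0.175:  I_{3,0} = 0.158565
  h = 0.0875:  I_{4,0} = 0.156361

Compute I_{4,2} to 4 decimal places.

0.1556

I_{3,1} = (4·0.158565 − 0.167490) / 3 = 0.155590
I_{4,1} = 0.156361 + (0.156361 − 0.158565)/3 = 0.155626
I_{4,2} = 0.155626 + (0.155626 − 0.155590)/15 = 0.155628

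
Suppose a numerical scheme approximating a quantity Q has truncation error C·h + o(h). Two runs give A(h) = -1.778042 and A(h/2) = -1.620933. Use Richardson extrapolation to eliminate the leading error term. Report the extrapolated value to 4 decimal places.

-1.4638

Extrapolated value = (2·A(h/2) − A(h)) / (2 − 1)
= (2·(-1.620933) − (-1.778042)) / 1
= -1.463824 / 1 = -1.463824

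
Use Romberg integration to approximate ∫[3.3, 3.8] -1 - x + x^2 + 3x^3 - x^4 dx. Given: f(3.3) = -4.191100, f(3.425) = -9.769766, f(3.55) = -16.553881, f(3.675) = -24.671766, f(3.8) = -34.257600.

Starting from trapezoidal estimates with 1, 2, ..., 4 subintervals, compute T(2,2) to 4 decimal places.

-8.7218

T(0,0) (trapezoid, 1 panel, h=0.5000): -9.612175
T(1,0) (trapezoid, 2 panels, h=0.2500): -8.944558
T(2,0) (trapezoid, 4 panels, h=0.1250): -8.777470
T(1,1) = -8.944558 + (-8.944558 − (-9.612175))/3 = -8.722019
T(2,1) = -8.777470 + (-8.777470 − (-8.944558))/3 = -8.721774
T(2,2) = -8.721774 + (-8.721774 − (-8.722019))/15 = -8.721758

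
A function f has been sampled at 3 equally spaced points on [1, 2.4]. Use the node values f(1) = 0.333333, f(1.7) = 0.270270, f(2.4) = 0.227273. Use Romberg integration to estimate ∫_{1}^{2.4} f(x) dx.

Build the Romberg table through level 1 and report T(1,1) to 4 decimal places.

0.3831

T(0,0) (trapezoid, 1 panel, h=1.4000): 0.392424
T(1,0) (trapezoid, 2 panels, h=0.7000): 0.385401
T(1,1) = 0.385401 + (0.385401 − 0.392424)/3 = 0.383060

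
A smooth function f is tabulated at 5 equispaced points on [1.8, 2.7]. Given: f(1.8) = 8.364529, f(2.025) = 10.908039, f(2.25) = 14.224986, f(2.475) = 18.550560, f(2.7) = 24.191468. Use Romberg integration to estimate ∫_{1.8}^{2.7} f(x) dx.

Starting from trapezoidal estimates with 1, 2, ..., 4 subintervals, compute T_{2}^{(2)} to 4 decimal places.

T_{0}^{(0)} (trapezoid, 1 panel, h=0.9000): 14.650199
T_{1}^{(0)} (trapezoid, 2 panels, h=0.4500): 13.726343
T_{2}^{(0)} (trapezoid, 4 panels, h=0.2250): 13.491356
T_{1}^{(1)} = 13.726343 + (13.726343 − 14.650199)/3 = 13.418391
T_{2}^{(1)} = 13.491356 + (13.491356 − 13.726343)/3 = 13.413027
T_{2}^{(2)} = 13.413027 + (13.413027 − 13.418391)/15 = 13.412669

13.4127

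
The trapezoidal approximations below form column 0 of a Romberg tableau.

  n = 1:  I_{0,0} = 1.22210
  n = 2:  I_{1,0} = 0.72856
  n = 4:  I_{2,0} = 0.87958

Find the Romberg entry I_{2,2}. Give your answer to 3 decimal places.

0.954

I_{1,1} = (4·0.72856 − 1.22210) / 3 = 0.56405
I_{2,1} = (4·0.87958 − 0.72856) / 3 = 0.92992
I_{2,2} = (16·0.92992 − 0.56405) / 15 = 0.95431
(Column j=1 coincides with Simpson's rule on the same nodes.)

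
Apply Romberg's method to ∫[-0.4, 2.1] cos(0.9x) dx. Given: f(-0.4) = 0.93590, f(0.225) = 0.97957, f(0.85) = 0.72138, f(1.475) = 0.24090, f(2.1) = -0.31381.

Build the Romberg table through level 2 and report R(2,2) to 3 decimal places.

1.446

R(0,0) (trapezoid, 1 panel, h=2.5000): 0.77761
R(1,0) (trapezoid, 2 panels, h=1.2500): 1.29053
R(2,0) (trapezoid, 4 panels, h=0.6250): 1.40806
R(1,1) = 1.29053 + (1.29053 − 0.77761)/3 = 1.46150
R(2,1) = 1.40806 + (1.40806 − 1.29053)/3 = 1.44724
R(2,2) = 1.44724 + (1.44724 − 1.46150)/15 = 1.44629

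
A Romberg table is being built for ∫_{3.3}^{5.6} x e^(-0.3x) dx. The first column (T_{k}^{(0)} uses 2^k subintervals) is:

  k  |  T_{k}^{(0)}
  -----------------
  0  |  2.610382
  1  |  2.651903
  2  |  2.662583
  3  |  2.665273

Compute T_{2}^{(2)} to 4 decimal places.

2.6662

Richardson extrapolation on the trapezoidal column (denominator 4−1=3):
T_{1}^{(1)} = 2.651903 + (2.651903 − 2.610382)/3 = 2.665743
T_{2}^{(1)} = 2.662583 + (2.662583 − 2.651903)/3 = 2.666143
T_{2}^{(2)} = 2.666143 + (2.666143 − 2.665743)/15 = 2.666170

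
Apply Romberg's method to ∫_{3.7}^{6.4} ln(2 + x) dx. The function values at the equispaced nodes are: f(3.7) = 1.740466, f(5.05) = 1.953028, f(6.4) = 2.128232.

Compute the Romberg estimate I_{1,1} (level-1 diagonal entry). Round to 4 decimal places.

I_{0,0} (trapezoid, 1 panel, h=2.7000): 5.222742
I_{1,0} (trapezoid, 2 panels, h=1.3500): 5.247959
I_{1,1} = 5.247959 + (5.247959 − 5.222742)/3 = 5.256365

5.2564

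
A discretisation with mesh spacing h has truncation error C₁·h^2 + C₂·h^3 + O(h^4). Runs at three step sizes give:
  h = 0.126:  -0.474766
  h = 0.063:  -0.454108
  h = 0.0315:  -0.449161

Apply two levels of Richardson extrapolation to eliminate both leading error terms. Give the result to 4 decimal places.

-0.4476

First eliminate the h^2 term (factor 2^2 = 4):
  B₁ = (4·(-0.454108) − (-0.474766))/3 = -0.447222
  B₂ = (4·(-0.449161) − (-0.454108))/3 = -0.447512
Then eliminate the h^3 term (factor 2^3 = 8):
  (8·(-0.447512) − (-0.447222))/7 = -0.447553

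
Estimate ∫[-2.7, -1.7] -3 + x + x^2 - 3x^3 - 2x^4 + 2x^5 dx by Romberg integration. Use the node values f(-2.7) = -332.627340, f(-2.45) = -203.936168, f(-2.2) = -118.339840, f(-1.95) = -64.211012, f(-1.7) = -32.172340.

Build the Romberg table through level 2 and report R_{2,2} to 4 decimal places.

-139.4932

R_{0,0} (trapezoid, 1 panel, h=1.0000): -182.399840
R_{1,0} (trapezoid, 2 panels, h=0.5000): -150.369840
R_{2,0} (trapezoid, 4 panels, h=0.2500): -142.221715
R_{1,1} = -150.369840 + (-150.369840 − (-182.399840))/3 = -139.693173
R_{2,1} = -142.221715 + (-142.221715 − (-150.369840))/3 = -139.505673
R_{2,2} = -139.505673 + (-139.505673 − (-139.693173))/15 = -139.493173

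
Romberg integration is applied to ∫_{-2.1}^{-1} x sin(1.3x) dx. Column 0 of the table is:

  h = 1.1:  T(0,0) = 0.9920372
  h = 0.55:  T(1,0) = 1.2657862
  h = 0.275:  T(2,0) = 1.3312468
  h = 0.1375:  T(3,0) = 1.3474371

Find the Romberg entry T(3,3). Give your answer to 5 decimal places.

1.35282

Richardson extrapolation on the trapezoidal column (denominator 4−1=3):
T(1,1) = 1.2657862 + (1.2657862 − 0.9920372)/3 = 1.3570359
T(2,1) = 1.3312468 + (1.3312468 − 1.2657862)/3 = 1.3530670
T(3,1) = 1.3474371 + (1.3474371 − 1.3312468)/3 = 1.3528339
T(2,2) = 1.3530670 + (1.3530670 − 1.3570359)/15 = 1.3528024
T(3,2) = 1.3528339 + (1.3528339 − 1.3530670)/15 = 1.3528184
T(3,3) = (64·1.3528184 − 1.3528024) / 63 = 1.3528187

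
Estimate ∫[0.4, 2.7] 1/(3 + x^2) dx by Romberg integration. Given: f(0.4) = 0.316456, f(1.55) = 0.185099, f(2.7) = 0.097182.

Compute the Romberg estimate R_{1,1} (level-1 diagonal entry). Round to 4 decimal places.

R_{0,0} (trapezoid, 1 panel, h=2.3000): 0.475684
R_{1,0} (trapezoid, 2 panels, h=1.1500): 0.450706
R_{1,1} = 0.450706 + (0.450706 − 0.475684)/3 = 0.442380

0.4424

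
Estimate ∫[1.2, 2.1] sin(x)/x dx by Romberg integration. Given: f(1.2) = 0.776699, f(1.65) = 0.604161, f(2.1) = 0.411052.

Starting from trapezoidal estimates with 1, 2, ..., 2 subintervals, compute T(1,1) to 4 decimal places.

0.5407

T(0,0) (trapezoid, 1 panel, h=0.9000): 0.534488
T(1,0) (trapezoid, 2 panels, h=0.4500): 0.539116
T(1,1) = 0.539116 + (0.539116 − 0.534488)/3 = 0.540659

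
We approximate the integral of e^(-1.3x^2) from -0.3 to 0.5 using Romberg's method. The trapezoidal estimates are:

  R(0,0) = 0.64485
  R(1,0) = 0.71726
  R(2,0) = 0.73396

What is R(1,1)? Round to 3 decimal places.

R(1,1) = 0.71726 + (0.71726 − 0.64485)/3 = 0.74140

0.741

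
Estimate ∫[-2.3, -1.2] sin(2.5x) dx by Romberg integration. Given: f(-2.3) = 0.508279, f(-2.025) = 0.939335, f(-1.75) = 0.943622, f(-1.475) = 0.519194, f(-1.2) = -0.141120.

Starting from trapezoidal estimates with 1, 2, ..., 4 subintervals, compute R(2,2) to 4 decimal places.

0.7403

R(0,0) (trapezoid, 1 panel, h=1.1000): 0.201937
R(1,0) (trapezoid, 2 panels, h=0.5500): 0.619961
R(2,0) (trapezoid, 4 panels, h=0.2750): 0.711076
R(1,1) = 0.619961 + (0.619961 − 0.201937)/3 = 0.759302
R(2,1) = 0.711076 + (0.711076 − 0.619961)/3 = 0.741448
R(2,2) = 0.741448 + (0.741448 − 0.759302)/15 = 0.740258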